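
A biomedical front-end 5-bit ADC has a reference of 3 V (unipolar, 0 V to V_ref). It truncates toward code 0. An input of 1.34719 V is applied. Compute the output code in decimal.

LSB = 3 V / 32 = 93.750 mV.
Input sits at 14.370 steps above V_low.
⌊·⌋(14.370) = 14.

code 14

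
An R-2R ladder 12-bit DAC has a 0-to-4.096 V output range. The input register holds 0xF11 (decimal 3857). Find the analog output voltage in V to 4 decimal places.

3.8570 V

LSB = 4.096 V / 2^12 = 1.000 mV.
Code 0xF11 = 3857 decimal.
V_out = 0 + 3857 × 0.001 V = 3.857 V.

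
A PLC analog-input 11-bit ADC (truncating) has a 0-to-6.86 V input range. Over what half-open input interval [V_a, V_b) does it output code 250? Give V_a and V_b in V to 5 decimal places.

LSB = 6.86/2^11 = 3.350 mV.
V_a = V_low + 250·LSB = 0.837402 V; V_b = V_low + 251·LSB = 0.840752 V.

[0.83740 V, 0.84075 V)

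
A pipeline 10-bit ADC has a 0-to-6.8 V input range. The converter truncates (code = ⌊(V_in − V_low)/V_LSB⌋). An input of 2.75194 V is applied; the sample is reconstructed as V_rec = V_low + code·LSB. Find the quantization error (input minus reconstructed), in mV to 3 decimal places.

Step size: 6.8 V ÷ 2^10 = 6.641 mV.
(V_in − V_low)/LSB = (2.75194 − 0)/0.00664062 = 414.4098 → code 414 (floor).
Code 414 maps back to 0 + 414×0.00664062 V = 2.7492187 V.
V_in − V_rec = 0.00272125 V = 2.721 mV.

2.721 mV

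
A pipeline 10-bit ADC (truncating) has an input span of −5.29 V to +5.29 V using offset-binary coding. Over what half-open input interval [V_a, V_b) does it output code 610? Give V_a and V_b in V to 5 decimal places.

LSB = 10.58/2^10 = 10.332 mV.
V_a = V_low + 610·LSB = 1.01254 V; V_b = V_low + 611·LSB = 1.02287 V.

[1.01254 V, 1.02287 V)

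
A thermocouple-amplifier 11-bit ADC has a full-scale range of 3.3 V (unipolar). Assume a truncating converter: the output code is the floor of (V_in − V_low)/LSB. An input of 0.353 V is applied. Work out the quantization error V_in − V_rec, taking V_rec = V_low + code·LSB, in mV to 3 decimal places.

Step size: 3.3 V ÷ 2^11 = 1.611 mV.
Scaled input = 219.0739 LSBs, so code = 219.
V_rec = 0 + 219·0.00161133 = 0.35288086 V.
V_in − V_rec = 0.000119141 V = 0.119 mV.

0.119 mV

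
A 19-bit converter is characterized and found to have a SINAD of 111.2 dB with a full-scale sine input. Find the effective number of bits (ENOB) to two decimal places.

18.18 bits

ENOB = (SINAD − 1.76) / 6.02 = (111.2 − 1.76)/6.02 = 18.179.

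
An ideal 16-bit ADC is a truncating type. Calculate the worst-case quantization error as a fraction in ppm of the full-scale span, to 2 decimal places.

Truncating → worst-case error = 1 LSB = V_FS/2^16, so 1e+06/65536 = 15.2588 ppm of full scale.

15.26 ppm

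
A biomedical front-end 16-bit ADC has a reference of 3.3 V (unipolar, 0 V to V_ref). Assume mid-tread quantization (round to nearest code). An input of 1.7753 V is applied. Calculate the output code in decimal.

LSB = 3.3 V / 65536 = 50.35 µV.
Input sits at 35256.382 steps above V_low.
round(35256.382) = 35256.

code 35256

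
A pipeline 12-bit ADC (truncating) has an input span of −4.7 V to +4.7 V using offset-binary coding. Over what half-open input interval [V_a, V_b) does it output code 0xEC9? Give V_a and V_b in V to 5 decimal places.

LSB = 9.4/2^12 = 2.295 mV.
Code 0xEC9 = 3785 decimal.
V_a = V_low + 3785·LSB = 3.98628 V; V_b = V_low + 3786·LSB = 3.98857 V.

[3.98628 V, 3.98857 V)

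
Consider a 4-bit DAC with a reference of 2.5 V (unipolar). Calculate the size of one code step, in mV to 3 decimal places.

156.250 mV

Full-scale span = 2.5 V.
LSB = 2.5 / 2^4 = 2.5 / 16 = 0.15625 V = 156.250 mV.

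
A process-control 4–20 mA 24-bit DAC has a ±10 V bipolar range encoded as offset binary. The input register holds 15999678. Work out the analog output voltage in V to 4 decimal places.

LSB = 20 V / 2^24 = 1.19 µV.
V_out = (−10) + 15999678 × 1.19209e-06 V = 9.0731 V.

9.0731 V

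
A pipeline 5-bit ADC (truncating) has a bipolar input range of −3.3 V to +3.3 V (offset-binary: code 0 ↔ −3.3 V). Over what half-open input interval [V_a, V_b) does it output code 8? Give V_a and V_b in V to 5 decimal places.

LSB = 6.6/2^5 = 206.250 mV.
V_a = V_low + 8·LSB = -1.65 V; V_b = V_low + 9·LSB = -1.44375 V.

[-1.65000 V, -1.44375 V)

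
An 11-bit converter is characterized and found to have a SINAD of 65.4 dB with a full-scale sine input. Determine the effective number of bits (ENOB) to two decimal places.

10.57 bits

ENOB = (SINAD − 1.76) / 6.02 = (65.4 − 1.76)/6.02 = 10.571.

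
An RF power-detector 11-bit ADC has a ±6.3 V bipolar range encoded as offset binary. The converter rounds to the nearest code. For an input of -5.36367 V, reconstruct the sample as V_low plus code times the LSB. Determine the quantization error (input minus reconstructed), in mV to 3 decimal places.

LSB = 12.6/2^11 = 6.152 mV.
Scaled input = 152.1908 LSBs, so code = 152.
Reconstructed: -5.3648438 V.
Error = -5.36367 − (−5.3648438) = 0.00117375 V = 1.174 mV.

1.174 mV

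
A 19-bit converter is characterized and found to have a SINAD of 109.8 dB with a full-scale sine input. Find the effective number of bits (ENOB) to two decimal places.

ENOB = (SINAD − 1.76) / 6.02 = (109.8 − 1.76)/6.02 = 17.947.

17.95 bits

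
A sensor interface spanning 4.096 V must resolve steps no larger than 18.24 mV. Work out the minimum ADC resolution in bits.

Number of steps required ≥ 4.096 V / 18.24 mV = 224.56.
Need 2^N ≥ 224.56; 2^7 = 128, 2^8 = 256.
Minimum N = 8.

8 bits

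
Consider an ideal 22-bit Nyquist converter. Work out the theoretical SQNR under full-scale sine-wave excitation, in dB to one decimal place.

134.2 dB

SNR ≈ 6.02·N + 1.76 dB = 6.02·22 + 1.76 = 134.20 dB.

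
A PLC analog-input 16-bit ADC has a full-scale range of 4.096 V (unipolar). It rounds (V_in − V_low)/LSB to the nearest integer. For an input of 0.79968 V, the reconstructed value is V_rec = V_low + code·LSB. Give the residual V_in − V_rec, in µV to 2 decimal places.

-7.50 µV

Step size: 4.096 V ÷ 2^16 = 62.50 µV.
Scaled input = 12794.8800 LSBs, so code = 12795.
Reconstructed: 0.7996875 V.
V_in − V_rec = -7.5e-06 V = -7.50 µV.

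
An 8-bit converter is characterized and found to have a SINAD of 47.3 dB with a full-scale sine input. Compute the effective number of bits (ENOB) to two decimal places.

ENOB = (SINAD − 1.76) / 6.02 = (47.3 − 1.76)/6.02 = 7.565.

7.56 bits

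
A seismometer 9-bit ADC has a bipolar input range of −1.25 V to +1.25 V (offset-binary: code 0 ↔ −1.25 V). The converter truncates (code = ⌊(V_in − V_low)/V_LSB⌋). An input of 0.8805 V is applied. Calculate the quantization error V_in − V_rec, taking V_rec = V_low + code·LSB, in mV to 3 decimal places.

1.594 mV

LSB = 2.5/2^9 = 4.883 mV.
(0.8805 − (−1.25))/0.00488281 = 436.3264; ⌊·⌋ gives code 436.
V_rec = (−1.25) + 436·0.00488281 = 0.87890625 V.
Error = 0.8805 − 0.87890625 = 0.00159375 V = 1.594 mV.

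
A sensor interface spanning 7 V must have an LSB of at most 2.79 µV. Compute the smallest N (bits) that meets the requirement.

22 bits

Number of steps required ≥ 7 V / 2.79 µV = 2508960.57.
Need 2^N ≥ 2508960.57; 2^21 = 2097152, 2^22 = 4194304.
Minimum N = 22.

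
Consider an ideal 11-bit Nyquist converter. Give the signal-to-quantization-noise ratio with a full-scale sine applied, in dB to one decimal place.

SNR ≈ 6.02·N + 1.76 dB = 6.02·11 + 1.76 = 67.98 dB.

68.0 dB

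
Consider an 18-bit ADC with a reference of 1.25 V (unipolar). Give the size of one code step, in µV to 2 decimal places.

Full-scale span = 1.25 V.
LSB = 1.25 / 2^18 = 1.25 / 262144 = 4.76837e-06 V = 4.77 µV.

4.77 µV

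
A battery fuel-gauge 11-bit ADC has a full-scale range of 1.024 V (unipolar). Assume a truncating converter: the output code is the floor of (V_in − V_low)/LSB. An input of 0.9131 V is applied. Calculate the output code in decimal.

code 1826

With 2048 levels over 1.024 V, one step is 0.500 mV.
(V_in − V_low)/LSB = (0.9131 − 0) / 0.0005 = 1826.200.
So the output code is 1826.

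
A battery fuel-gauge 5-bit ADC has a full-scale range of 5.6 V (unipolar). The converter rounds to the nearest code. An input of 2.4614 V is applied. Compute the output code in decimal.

Full-scale span = 5.6 V; LSB = 5.6/2^5 = 175.000 mV.
(V_in − V_low)/LSB = (2.4614 − 0) / 0.175 = 14.065.
Round → code 14.

code 14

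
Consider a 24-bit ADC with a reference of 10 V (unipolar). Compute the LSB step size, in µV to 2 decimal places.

Full-scale span = 10 V.
LSB = 10 / 2^24 = 10 / 16777216 = 5.96046e-07 V = 0.60 µV.

0.60 µV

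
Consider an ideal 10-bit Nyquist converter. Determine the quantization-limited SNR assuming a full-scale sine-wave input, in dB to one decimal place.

62.0 dB

SNR ≈ 6.02·N + 1.76 dB = 6.02·10 + 1.76 = 61.96 dB.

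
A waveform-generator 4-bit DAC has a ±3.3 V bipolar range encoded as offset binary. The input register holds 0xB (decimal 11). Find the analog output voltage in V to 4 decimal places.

1.2375 V

LSB = 6.6 V / 2^4 = 412.500 mV.
Code 0xB = 11 decimal.
V_out = (−3.3) + 11 × 0.4125 V = 1.2375 V.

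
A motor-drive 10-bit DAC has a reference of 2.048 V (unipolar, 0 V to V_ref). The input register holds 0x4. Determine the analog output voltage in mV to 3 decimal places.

8.000 mV

LSB = 2.048 V / 2^10 = 2.000 mV.
Code 0x4 = 4 decimal.
V_out = 0 + 4 × 0.002 V = 0.008 V.
= 8.000 mV.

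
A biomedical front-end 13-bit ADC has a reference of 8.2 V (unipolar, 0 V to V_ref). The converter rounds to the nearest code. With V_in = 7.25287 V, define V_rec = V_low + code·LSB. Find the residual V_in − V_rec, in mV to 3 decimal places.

-0.206 mV

Step size: 8.2 V ÷ 2^13 = 1.001 mV.
(7.25287 − 0)/0.00100098 = 7245.7940; round gives code 7246.
Code 7246 maps back to 0 + 7246×0.00100098 V = 7.2530762 V.
V_in − V_rec = -0.000206172 V = -0.206 mV.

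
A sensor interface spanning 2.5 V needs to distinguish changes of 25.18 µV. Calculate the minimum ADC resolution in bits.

17 bits

Number of steps required ≥ 2.5 V / 25.18 µV = 99285.15.
Need 2^N ≥ 99285.15; 2^16 = 65536, 2^17 = 131072.
Minimum N = 17.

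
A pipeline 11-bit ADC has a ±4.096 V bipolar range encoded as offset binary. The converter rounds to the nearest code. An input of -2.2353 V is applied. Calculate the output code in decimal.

code 465

LSB = 8.192 V / 2048 = 4.000 mV.
(V_in − V_low)/LSB = (-2.2353 − (−4.096)) / 0.004 = 465.175.
So the output code is 465.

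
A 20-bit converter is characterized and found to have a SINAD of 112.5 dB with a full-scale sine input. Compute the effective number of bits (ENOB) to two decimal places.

18.40 bits

ENOB = (SINAD − 1.76) / 6.02 = (112.5 − 1.76)/6.02 = 18.395.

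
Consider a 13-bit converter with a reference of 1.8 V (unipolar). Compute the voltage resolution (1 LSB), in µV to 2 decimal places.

Full-scale span = 1.8 V.
LSB = 1.8 / 2^13 = 1.8 / 8192 = 0.000219727 V = 219.73 µV.

219.73 µV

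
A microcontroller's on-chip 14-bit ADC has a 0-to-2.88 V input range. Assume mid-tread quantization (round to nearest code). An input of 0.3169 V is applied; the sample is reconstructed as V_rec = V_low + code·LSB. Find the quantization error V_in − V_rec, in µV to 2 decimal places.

-33.59 µV

One LSB is 2.88 V / 16384 = 175.78 µV.
(0.3169 − 0)/0.000175781 = 1802.8089; round gives code 1803.
V_rec = 0 + 1803·0.000175781 = 0.31693359 V.
Difference: -3.35938e-05 V → -33.59 µV.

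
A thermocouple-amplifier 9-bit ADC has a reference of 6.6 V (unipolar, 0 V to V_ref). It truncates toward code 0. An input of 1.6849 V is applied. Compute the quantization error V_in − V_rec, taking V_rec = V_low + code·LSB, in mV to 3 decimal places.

LSB = 6.6/2^9 = 12.891 mV.
(V_in − V_low)/LSB = (1.6849 − 0)/0.0128906 = 130.7074 → code 130 (floor).
Reconstructed: 1.6757812 V.
Difference: 0.00911875 V → 9.119 mV.

9.119 mV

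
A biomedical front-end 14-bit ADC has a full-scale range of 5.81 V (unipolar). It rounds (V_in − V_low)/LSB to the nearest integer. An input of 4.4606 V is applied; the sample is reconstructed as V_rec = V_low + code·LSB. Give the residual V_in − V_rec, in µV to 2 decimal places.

One LSB is 5.81 V / 16384 = 354.61 µV.
Scaled input = 12578.7385 LSBs, so code = 12579.
Code 12579 maps back to 0 + 12579×0.000354614 V = 4.4606927 V.
V_in − V_rec = -9.2749e-05 V = -92.75 µV.

-92.75 µV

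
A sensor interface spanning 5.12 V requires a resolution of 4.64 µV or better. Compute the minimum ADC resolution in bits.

21 bits

Number of steps required ≥ 5.12 V / 4.64 µV = 1103448.28.
Need 2^N ≥ 1103448.28; 2^20 = 1048576, 2^21 = 2097152.
Minimum N = 21.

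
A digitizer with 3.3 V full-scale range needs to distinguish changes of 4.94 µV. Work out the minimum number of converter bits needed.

Number of steps required ≥ 3.3 V / 4.94 µV = 668016.19.
Need 2^N ≥ 668016.19; 2^19 = 524288, 2^20 = 1048576.
Minimum N = 20.

20 bits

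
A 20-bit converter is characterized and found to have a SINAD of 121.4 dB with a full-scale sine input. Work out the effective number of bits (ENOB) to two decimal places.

19.87 bits

ENOB = (SINAD − 1.76) / 6.02 = (121.4 − 1.76)/6.02 = 19.874.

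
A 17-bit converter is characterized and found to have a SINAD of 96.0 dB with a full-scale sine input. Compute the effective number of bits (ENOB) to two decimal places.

ENOB = (SINAD − 1.76) / 6.02 = (96.0 − 1.76)/6.02 = 15.654.

15.65 bits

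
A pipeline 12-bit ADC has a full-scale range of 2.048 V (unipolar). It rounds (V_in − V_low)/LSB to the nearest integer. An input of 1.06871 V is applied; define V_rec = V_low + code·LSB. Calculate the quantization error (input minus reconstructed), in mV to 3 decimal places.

0.210 mV

One LSB is 2.048 V / 4096 = 0.500 mV.
(1.06871 − 0)/0.0005 = 2137.4200; round gives code 2137.
V_rec = 0 + 2137·0.0005 = 1.0685 V.
V_in − V_rec = 0.00021 V = 0.210 mV.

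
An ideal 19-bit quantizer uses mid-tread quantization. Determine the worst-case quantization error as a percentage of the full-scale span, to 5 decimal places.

Rounding → worst-case error = ½ LSB = V_FS/2^20, so 100/1048576 = 9.53674e-05 % of full scale.

0.00010 %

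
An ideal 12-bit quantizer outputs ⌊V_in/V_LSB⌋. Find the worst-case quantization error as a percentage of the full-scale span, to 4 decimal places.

Truncating → worst-case error = 1 LSB = V_FS/2^12, so 100/4096 = 0.0244141 % of full scale.

0.0244 %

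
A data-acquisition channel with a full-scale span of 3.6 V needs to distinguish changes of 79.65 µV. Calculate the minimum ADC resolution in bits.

Number of steps required ≥ 3.6 V / 79.65 µV = 45197.74.
Need 2^N ≥ 45197.74; 2^15 = 32768, 2^16 = 65536.
Minimum N = 16.

16 bits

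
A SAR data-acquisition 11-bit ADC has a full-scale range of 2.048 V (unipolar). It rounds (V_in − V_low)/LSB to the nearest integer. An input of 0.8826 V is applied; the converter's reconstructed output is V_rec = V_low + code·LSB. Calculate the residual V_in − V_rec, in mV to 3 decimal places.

Step size: 2.048 V ÷ 2^11 = 1.000 mV.
(V_in − V_low)/LSB = (0.8826 − 0)/0.001 = 882.6000 → code 883 (round).
Reconstructed: 0.883 V.
V_in − V_rec = -0.0004 V = -0.400 mV.

-0.400 mV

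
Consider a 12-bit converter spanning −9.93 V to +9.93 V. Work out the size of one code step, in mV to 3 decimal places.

4.849 mV

Full-scale span = 19.86 V.
LSB = 19.86 / 2^12 = 19.86 / 4096 = 0.00484863 V = 4.849 mV.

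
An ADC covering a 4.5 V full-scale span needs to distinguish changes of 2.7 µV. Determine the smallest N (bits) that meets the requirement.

Number of steps required ≥ 4.5 V / 2.7 µV = 1666666.67.
Need 2^N ≥ 1666666.67; 2^20 = 1048576, 2^21 = 2097152.
Minimum N = 21.

21 bits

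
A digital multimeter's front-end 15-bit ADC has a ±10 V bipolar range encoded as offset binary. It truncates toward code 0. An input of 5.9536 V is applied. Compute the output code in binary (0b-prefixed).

With 32768 levels over 20 V, one step is 0.610 mV.
(V_in − V_low)/LSB = (5.9536 − (−10)) / 0.000610352 = 26138.378.
⌊·⌋(26138.378) = 26138.
In binary (0b-prefixed): 0b110011000011010.

code 0b110011000011010 (decimal 26138)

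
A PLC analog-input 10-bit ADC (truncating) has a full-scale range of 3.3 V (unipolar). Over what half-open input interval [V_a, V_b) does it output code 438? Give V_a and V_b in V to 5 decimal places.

[1.41152 V, 1.41475 V)

LSB = 3.3/2^10 = 3.223 mV.
V_a = V_low + 438·LSB = 1.41152 V; V_b = V_low + 439·LSB = 1.41475 V.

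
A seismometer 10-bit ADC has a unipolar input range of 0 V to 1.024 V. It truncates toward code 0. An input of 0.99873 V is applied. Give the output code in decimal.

Full-scale span = 1.024 V; LSB = 1.024/2^10 = 1.000 mV.
Input sits at 998.730 steps above V_low.
Floor → code 998.

code 998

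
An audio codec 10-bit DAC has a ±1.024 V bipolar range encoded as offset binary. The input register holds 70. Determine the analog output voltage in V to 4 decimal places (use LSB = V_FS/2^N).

LSB = 2.048 V / 2^10 = 2.000 mV.
V_out = (−1.024) + 70 × 0.002 V = -0.884 V.

-0.8840 V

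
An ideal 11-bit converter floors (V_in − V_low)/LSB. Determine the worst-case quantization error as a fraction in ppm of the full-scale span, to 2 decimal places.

488.28 ppm

Truncating → worst-case error = 1 LSB = V_FS/2^11, so 1e+06/2048 = 488.281 ppm of full scale.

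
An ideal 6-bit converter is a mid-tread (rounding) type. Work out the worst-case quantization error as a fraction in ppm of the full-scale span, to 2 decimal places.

Rounding → worst-case error = ½ LSB = V_FS/2^7, so 1e+06/128 = 7812.5 ppm of full scale.

7812.50 ppm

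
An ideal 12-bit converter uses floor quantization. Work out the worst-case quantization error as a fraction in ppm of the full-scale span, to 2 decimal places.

Truncating → worst-case error = 1 LSB = V_FS/2^12, so 1e+06/4096 = 244.141 ppm of full scale.

244.14 ppm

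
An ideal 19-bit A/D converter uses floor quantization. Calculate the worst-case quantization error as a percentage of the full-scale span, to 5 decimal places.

0.00019 %

Truncating → worst-case error = 1 LSB = V_FS/2^19, so 100/524288 = 0.000190735 % of full scale.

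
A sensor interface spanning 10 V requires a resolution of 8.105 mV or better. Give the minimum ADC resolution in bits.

Number of steps required ≥ 10 V / 8.105 mV = 1233.81.
Need 2^N ≥ 1233.81; 2^10 = 1024, 2^11 = 2048.
Minimum N = 11.

11 bits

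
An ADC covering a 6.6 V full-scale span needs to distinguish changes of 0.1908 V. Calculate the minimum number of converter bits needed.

Number of steps required ≥ 6.6 V / 0.1908 V = 34.59.
Need 2^N ≥ 34.59; 2^5 = 32, 2^6 = 64.
Minimum N = 6.

6 bits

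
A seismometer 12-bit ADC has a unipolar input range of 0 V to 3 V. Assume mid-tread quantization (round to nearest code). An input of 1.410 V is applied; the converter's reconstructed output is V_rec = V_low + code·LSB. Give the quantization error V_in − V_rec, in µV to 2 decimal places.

LSB = 3/2^12 = 0.732 mV.
Scaled input = 1925.1200 LSBs, so code = 1925.
Reconstructed: 1.4099121 V.
Error = 1.410 − 1.4099121 = 8.78906e-05 V = 87.89 µV.

87.89 µV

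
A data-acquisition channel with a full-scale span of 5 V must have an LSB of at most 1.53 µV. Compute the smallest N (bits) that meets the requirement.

Number of steps required ≥ 5 V / 1.53 µV = 3267973.86.
Need 2^N ≥ 3267973.86; 2^21 = 2097152, 2^22 = 4194304.
Minimum N = 22.

22 bits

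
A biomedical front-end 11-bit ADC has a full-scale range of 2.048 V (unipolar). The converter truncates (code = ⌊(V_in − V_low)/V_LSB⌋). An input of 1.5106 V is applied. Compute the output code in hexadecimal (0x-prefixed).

code 0x5E6 (decimal 1510)

Full-scale span = 2.048 V; LSB = 2.048/2^11 = 1.000 mV.
(V_in − V_low)/LSB = (1.5106 − 0) / 0.001 = 1510.600.
Floor → code 1510.
In hexadecimal (0x-prefixed): 0x5E6.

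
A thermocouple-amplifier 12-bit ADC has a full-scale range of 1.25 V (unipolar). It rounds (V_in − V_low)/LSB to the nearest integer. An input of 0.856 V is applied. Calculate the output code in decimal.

Full-scale span = 1.25 V; LSB = 1.25/2^12 = 305.18 µV.
(0.856 − 0) / 0.000305176 = 2804.941 LSBs.
So the output code is 2805.

code 2805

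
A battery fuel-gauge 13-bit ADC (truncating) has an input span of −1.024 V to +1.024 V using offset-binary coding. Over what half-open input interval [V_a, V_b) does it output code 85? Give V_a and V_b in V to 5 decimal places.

LSB = 2.048/2^13 = 250.00 µV.
V_a = V_low + 85·LSB = -1.00275 V; V_b = V_low + 86·LSB = -1.0025 V.

[-1.00275 V, -1.00250 V)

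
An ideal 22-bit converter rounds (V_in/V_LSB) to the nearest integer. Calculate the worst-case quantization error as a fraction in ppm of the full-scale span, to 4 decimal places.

0.1192 ppm

Rounding → worst-case error = ½ LSB = V_FS/2^23, so 1e+06/8388608 = 0.119209 ppm of full scale.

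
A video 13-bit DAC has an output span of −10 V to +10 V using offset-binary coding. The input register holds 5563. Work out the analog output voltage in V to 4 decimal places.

3.5815 V

LSB = 20 V / 2^13 = 2.441 mV.
V_out = (−10) + 5563 × 0.00244141 V = 3.58154 V.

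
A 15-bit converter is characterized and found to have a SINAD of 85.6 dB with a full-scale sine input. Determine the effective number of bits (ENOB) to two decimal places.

ENOB = (SINAD − 1.76) / 6.02 = (85.6 − 1.76)/6.02 = 13.927.

13.93 bits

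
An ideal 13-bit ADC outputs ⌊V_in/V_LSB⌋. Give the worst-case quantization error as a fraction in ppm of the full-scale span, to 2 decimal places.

122.07 ppm

Truncating → worst-case error = 1 LSB = V_FS/2^13, so 1e+06/8192 = 122.07 ppm of full scale.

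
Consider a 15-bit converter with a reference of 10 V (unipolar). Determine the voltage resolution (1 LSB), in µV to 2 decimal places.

305.18 µV

Full-scale span = 10 V.
LSB = 10 / 2^15 = 10 / 32768 = 0.000305176 V = 305.18 µV.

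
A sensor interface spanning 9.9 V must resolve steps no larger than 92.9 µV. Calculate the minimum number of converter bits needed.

17 bits

Number of steps required ≥ 9.9 V / 92.9 µV = 106566.20.
Need 2^N ≥ 106566.20; 2^16 = 65536, 2^17 = 131072.
Minimum N = 17.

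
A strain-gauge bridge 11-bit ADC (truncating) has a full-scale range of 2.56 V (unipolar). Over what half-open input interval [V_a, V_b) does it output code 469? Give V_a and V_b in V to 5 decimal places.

[0.58625 V, 0.58750 V)

LSB = 2.56/2^11 = 1.250 mV.
V_a = V_low + 469·LSB = 0.58625 V; V_b = V_low + 470·LSB = 0.5875 V.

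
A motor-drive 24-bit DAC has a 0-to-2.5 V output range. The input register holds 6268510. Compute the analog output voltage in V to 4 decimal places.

LSB = 2.5 V / 2^24 = 0.15 µV.
V_out = 0 + 6268510 × 1.49012e-07 V = 0.934081 V.

0.9341 V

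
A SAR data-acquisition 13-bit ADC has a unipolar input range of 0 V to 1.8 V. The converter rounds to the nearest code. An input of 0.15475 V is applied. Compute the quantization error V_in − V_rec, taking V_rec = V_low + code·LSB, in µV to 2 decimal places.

One LSB is 1.8 V / 8192 = 219.73 µV.
Scaled input = 704.2844 LSBs, so code = 704.
Reconstructed: 0.1546875 V.
Error = 0.15475 − 0.1546875 = 6.25e-05 V = 62.50 µV.

62.50 µV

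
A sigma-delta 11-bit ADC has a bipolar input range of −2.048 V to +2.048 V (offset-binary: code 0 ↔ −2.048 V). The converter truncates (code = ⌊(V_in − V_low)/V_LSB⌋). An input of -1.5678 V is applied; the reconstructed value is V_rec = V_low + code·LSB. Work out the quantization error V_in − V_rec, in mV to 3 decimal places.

One LSB is 4.096 V / 2048 = 2.000 mV.
(-1.5678 − (−2.048))/0.002 = 240.1000; ⌊·⌋ gives code 240.
Code 240 maps back to (−2.048) + 240×0.002 V = -1.568 V.
Difference: 0.0002 V → 0.200 mV.

0.200 mV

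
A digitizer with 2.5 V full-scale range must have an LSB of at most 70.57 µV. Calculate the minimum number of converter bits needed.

Number of steps required ≥ 2.5 V / 70.57 µV = 35425.82.
Need 2^N ≥ 35425.82; 2^15 = 32768, 2^16 = 65536.
Minimum N = 16.

16 bits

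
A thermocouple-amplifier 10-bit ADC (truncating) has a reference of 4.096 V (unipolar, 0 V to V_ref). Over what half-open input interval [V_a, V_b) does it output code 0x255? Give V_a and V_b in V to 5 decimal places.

LSB = 4.096/2^10 = 4.000 mV.
Code 0x255 = 597 decimal.
V_a = V_low + 597·LSB = 2.388 V; V_b = V_low + 598·LSB = 2.392 V.

[2.38800 V, 2.39200 V)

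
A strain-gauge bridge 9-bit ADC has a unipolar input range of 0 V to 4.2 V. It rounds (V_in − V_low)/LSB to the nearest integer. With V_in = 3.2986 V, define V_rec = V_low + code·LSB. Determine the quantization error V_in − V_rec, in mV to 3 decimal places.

One LSB is 4.2 V / 512 = 8.203 mV.
(3.2986 − 0)/0.00820313 = 402.1150; round gives code 402.
Reconstructed: 3.2976563 V.
V_in − V_rec = 0.00094375 V = 0.944 mV.

0.944 mV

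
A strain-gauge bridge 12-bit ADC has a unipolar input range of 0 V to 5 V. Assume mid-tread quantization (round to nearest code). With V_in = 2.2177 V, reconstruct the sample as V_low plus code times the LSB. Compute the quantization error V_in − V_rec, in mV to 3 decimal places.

LSB = 5/2^12 = 1.221 mV.
Scaled input = 1816.7398 LSBs, so code = 1817.
Reconstructed: 2.2180176 V.
Difference: -0.000317578 V → -0.318 mV.

-0.318 mV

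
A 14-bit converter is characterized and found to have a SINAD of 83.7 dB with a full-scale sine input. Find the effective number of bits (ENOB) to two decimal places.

ENOB = (SINAD − 1.76) / 6.02 = (83.7 − 1.76)/6.02 = 13.611.

13.61 bits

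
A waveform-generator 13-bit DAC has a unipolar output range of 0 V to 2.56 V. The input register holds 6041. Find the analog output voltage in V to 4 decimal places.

1.8878 V

LSB = 2.56 V / 2^13 = 312.50 µV.
V_out = 0 + 6041 × 0.0003125 V = 1.88781 V.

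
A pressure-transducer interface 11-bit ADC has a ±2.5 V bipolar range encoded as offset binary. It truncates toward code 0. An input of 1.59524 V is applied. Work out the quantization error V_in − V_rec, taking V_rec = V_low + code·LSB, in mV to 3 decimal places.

1.002 mV

LSB = 5/2^11 = 2.441 mV.
Scaled input = 1677.4103 LSBs, so code = 1677.
V_rec = (−2.5) + 1677·0.00244141 = 1.5942383 V.
V_in − V_rec = 0.00100172 V = 1.002 mV.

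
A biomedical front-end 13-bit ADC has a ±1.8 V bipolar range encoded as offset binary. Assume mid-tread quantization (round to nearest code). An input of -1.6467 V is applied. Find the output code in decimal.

With 8192 levels over 3.6 V, one step is 439.45 µV.
Input sits at 348.843 steps above V_low.
So the output code is 349.

code 349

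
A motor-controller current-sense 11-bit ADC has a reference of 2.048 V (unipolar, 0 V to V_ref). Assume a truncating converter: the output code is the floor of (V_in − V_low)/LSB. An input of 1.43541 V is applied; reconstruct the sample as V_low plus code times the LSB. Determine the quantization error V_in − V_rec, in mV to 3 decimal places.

Step size: 2.048 V ÷ 2^11 = 1.000 mV.
Scaled input = 1435.4100 LSBs, so code = 1435.
Code 1435 maps back to 0 + 1435×0.001 V = 1.435 V.
V_in − V_rec = 0.00041 V = 0.410 mV.

0.410 mV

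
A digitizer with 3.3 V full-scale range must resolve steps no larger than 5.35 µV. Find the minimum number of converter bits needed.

20 bits

Number of steps required ≥ 3.3 V / 5.35 µV = 616822.43.
Need 2^N ≥ 616822.43; 2^19 = 524288, 2^20 = 1048576.
Minimum N = 20.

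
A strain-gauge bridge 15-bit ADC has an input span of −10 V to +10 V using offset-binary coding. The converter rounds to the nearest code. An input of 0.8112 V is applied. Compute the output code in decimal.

Full-scale span = 20 V; LSB = 20/2^15 = 0.610 mV.
(0.8112 − (−10)) / 0.000610352 = 17713.070 LSBs.
round(17713.070) = 17713.

code 17713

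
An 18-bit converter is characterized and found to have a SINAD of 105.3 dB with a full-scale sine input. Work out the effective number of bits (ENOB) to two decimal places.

17.20 bits

ENOB = (SINAD − 1.76) / 6.02 = (105.3 − 1.76)/6.02 = 17.199.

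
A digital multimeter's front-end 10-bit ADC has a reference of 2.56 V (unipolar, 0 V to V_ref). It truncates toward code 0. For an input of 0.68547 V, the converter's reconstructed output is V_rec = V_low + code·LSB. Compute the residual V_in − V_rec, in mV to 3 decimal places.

One LSB is 2.56 V / 1024 = 2.500 mV.
Scaled input = 274.1880 LSBs, so code = 274.
V_rec = 0 + 274·0.0025 = 0.685 V.
V_in − V_rec = 0.00047 V = 0.470 mV.

0.470 mV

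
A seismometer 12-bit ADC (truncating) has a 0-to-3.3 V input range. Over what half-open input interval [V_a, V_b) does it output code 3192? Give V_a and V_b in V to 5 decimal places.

LSB = 3.3/2^12 = 0.806 mV.
V_a = V_low + 3192·LSB = 2.57168 V; V_b = V_low + 3193·LSB = 2.57249 V.

[2.57168 V, 2.57249 V)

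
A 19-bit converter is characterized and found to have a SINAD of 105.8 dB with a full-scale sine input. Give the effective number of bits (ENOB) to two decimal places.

ENOB = (SINAD − 1.76) / 6.02 = (105.8 − 1.76)/6.02 = 17.282.

17.28 bits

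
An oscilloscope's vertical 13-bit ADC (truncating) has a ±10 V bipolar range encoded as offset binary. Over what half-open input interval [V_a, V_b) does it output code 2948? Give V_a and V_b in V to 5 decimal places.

[-2.80273 V, -2.80029 V)

LSB = 20/2^13 = 2.441 mV.
V_a = V_low + 2948·LSB = -2.80273 V; V_b = V_low + 2949·LSB = -2.80029 V.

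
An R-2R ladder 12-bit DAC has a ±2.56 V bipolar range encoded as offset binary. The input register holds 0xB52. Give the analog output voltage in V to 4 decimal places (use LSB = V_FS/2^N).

1.0625 V

LSB = 5.12 V / 2^12 = 1.250 mV.
Code 0xB52 = 2898 decimal.
V_out = (−2.56) + 2898 × 0.00125 V = 1.0625 V.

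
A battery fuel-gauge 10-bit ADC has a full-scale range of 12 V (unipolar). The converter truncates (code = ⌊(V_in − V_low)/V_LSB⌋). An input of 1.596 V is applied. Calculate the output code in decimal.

code 136

With 1024 levels over 12 V, one step is 11.719 mV.
(V_in − V_low)/LSB = (1.596 − 0) / 0.0117188 = 136.192.
Floor → code 136.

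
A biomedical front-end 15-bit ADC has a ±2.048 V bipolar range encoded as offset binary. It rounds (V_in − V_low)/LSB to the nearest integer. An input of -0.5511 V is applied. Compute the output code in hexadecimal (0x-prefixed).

With 32768 levels over 4.096 V, one step is 125.00 µV.
(-0.5511 − (−2.048)) / 0.000125 = 11975.200 LSBs.
Round → code 11975.
In hexadecimal (0x-prefixed): 0x2EC7.

code 0x2EC7 (decimal 11975)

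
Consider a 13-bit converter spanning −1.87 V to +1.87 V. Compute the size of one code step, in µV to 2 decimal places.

456.54 µV

Full-scale span = 3.74 V.
LSB = 3.74 / 2^13 = 3.74 / 8192 = 0.000456543 V = 456.54 µV.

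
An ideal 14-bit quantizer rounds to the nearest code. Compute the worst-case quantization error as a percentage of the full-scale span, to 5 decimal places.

Rounding → worst-case error = ½ LSB = V_FS/2^15, so 100/32768 = 0.00305176 % of full scale.

0.00305 %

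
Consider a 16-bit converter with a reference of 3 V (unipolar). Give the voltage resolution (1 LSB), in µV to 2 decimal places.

Full-scale span = 3 V.
LSB = 3 / 2^16 = 3 / 65536 = 4.57764e-05 V = 45.78 µV.

45.78 µV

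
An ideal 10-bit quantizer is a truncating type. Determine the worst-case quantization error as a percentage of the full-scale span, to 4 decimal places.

Truncating → worst-case error = 1 LSB = V_FS/2^10, so 100/1024 = 0.0976562 % of full scale.

0.0977 %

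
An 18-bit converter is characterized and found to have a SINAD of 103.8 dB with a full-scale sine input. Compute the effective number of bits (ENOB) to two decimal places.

ENOB = (SINAD − 1.76) / 6.02 = (103.8 − 1.76)/6.02 = 16.950.

16.95 bits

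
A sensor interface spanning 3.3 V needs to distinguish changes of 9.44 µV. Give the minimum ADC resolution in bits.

Number of steps required ≥ 3.3 V / 9.44 µV = 349576.27.
Need 2^N ≥ 349576.27; 2^18 = 262144, 2^19 = 524288.
Minimum N = 19.

19 bits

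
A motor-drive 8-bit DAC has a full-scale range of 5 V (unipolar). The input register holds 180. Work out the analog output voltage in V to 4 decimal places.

LSB = 5 V / 2^8 = 19.531 mV.
V_out = 0 + 180 × 0.0195312 V = 3.51562 V.

3.5156 V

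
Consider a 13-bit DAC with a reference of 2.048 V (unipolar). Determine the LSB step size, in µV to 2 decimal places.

Full-scale span = 2.048 V.
LSB = 2.048 / 2^13 = 2.048 / 8192 = 0.00025 V = 250.00 µV.

250.00 µV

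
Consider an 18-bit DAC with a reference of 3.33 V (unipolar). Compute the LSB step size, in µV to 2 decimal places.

12.70 µV

Full-scale span = 3.33 V.
LSB = 3.33 / 2^18 = 3.33 / 262144 = 1.27029e-05 V = 12.70 µV.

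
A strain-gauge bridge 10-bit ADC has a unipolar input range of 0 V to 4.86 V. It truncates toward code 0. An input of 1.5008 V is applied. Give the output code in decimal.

code 316

LSB = 4.86 V / 1024 = 4.746 mV.
(V_in − V_low)/LSB = (1.5008 − 0) / 0.00474609 = 316.218.
Floor → code 316.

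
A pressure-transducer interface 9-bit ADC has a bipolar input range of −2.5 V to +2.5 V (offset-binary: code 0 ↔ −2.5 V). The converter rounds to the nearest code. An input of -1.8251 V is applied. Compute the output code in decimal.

Full-scale span = 5 V; LSB = 5/2^9 = 9.766 mV.
(-1.8251 − (−2.5)) / 0.00976562 = 69.110 LSBs.
Round → code 69.

code 69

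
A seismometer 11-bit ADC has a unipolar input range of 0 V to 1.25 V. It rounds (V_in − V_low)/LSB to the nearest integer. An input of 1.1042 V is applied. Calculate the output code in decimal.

code 1809

Full-scale span = 1.25 V; LSB = 1.25/2^11 = 0.610 mV.
Input sits at 1809.121 steps above V_low.
Round → code 1809.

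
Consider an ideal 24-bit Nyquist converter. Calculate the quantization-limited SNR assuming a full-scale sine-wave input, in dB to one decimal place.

146.2 dB

SNR ≈ 6.02·N + 1.76 dB = 6.02·24 + 1.76 = 146.24 dB.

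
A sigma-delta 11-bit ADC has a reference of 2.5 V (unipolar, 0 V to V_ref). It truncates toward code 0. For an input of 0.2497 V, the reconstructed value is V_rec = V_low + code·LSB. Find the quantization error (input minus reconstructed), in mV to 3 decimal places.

0.677 mV

LSB = 2.5/2^11 = 1.221 mV.
(0.2497 − 0)/0.0012207 = 204.5542; ⌊·⌋ gives code 204.
Code 204 maps back to 0 + 204×0.0012207 V = 0.24902344 V.
V_in − V_rec = 0.000676562 V = 0.677 mV.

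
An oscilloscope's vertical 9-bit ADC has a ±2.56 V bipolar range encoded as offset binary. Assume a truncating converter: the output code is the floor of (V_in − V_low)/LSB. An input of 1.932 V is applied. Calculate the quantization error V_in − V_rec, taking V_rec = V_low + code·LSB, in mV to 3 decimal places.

2.000 mV

Step size: 5.12 V ÷ 2^9 = 10.000 mV.
(V_in − V_low)/LSB = (1.932 − (−2.56))/0.01 = 449.2000 → code 449 (floor).
Code 449 maps back to (−2.56) + 449×0.01 V = 1.93 V.
Error = 1.932 − 1.93 = 0.002 V = 2.000 mV.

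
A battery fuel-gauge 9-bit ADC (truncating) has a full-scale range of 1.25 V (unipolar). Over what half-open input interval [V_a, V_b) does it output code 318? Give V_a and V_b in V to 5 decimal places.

LSB = 1.25/2^9 = 2.441 mV.
V_a = V_low + 318·LSB = 0.776367 V; V_b = V_low + 319·LSB = 0.778809 V.

[0.77637 V, 0.77881 V)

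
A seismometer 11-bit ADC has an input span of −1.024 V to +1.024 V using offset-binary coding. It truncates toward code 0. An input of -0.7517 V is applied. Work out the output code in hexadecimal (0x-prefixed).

Full-scale span = 2.048 V; LSB = 2.048/2^11 = 1.000 mV.
(V_in − V_low)/LSB = (-0.7517 − (−1.024)) / 0.001 = 272.300.
⌊·⌋(272.300) = 272.
In hexadecimal (0x-prefixed): 0x110.

code 0x110 (decimal 272)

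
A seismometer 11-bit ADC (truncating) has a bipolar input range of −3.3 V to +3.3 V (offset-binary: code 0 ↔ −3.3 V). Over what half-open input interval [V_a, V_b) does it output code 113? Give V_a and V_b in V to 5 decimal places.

LSB = 6.6/2^11 = 3.223 mV.
V_a = V_low + 113·LSB = -2.93584 V; V_b = V_low + 114·LSB = -2.93262 V.

[-2.93584 V, -2.93262 V)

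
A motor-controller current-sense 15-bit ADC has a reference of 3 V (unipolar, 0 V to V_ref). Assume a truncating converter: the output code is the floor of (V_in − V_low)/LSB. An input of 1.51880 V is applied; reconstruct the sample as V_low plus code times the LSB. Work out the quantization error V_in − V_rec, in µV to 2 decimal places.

31.69 µV

Step size: 3 V ÷ 2^15 = 91.55 µV.
(V_in − V_low)/LSB = (1.51880 − 0)/9.15527e-05 = 16589.3461 → code 16589 (floor).
Reconstructed: 1.5187683 V.
Difference: 3.16895e-05 V → 31.69 µV.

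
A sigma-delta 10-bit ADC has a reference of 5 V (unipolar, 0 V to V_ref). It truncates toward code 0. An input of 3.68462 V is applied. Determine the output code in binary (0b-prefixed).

LSB = 5 V / 1024 = 4.883 mV.
(3.68462 − 0) / 0.00488281 = 754.610 LSBs.
Floor → code 754.
In binary (0b-prefixed): 0b1011110010.

code 0b1011110010 (decimal 754)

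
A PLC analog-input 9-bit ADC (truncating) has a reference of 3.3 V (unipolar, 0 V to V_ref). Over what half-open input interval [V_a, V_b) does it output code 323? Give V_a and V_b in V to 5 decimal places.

LSB = 3.3/2^9 = 6.445 mV.
V_a = V_low + 323·LSB = 2.08184 V; V_b = V_low + 324·LSB = 2.08828 V.

[2.08184 V, 2.08828 V)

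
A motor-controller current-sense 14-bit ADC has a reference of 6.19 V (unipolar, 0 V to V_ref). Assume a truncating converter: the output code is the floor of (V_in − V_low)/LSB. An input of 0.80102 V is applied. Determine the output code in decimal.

With 16384 levels over 6.19 V, one step is 377.81 µV.
(0.80102 − 0) / 0.000377808 = 2120.180 LSBs.
⌊·⌋(2120.180) = 2120.

code 2120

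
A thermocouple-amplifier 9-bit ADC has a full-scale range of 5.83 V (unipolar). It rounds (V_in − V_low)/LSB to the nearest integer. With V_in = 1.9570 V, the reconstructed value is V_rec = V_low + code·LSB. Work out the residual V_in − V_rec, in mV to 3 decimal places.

-1.516 mV

One LSB is 5.83 V / 512 = 11.387 mV.
Scaled input = 171.8669 LSBs, so code = 172.
V_rec = 0 + 172·0.0113867 = 1.9585156 V.
V_in − V_rec = -0.00151563 V = -1.516 mV.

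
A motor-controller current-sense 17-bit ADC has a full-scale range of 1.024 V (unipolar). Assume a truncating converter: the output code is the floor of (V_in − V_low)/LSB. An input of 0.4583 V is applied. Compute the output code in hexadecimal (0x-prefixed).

code 0xE526 (decimal 58662)

With 131072 levels over 1.024 V, one step is 7.81 µV.
(V_in − V_low)/LSB = (0.4583 − 0) / 7.8125e-06 = 58662.400.
Floor → code 58662.
In hexadecimal (0x-prefixed): 0xE526.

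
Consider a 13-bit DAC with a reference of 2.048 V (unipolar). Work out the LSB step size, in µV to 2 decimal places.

250.00 µV

Full-scale span = 2.048 V.
LSB = 2.048 / 2^13 = 2.048 / 8192 = 0.00025 V = 250.00 µV.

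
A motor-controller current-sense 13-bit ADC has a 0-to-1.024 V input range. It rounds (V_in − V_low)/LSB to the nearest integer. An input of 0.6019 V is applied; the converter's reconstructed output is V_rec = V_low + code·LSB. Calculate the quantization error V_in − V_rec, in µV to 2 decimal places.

25.00 µV

LSB = 1.024/2^13 = 125.00 µV.
(0.6019 − 0)/0.000125 = 4815.2000; round gives code 4815.
Code 4815 maps back to 0 + 4815×0.000125 V = 0.601875 V.
V_in − V_rec = 2.5e-05 V = 25.00 µV.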